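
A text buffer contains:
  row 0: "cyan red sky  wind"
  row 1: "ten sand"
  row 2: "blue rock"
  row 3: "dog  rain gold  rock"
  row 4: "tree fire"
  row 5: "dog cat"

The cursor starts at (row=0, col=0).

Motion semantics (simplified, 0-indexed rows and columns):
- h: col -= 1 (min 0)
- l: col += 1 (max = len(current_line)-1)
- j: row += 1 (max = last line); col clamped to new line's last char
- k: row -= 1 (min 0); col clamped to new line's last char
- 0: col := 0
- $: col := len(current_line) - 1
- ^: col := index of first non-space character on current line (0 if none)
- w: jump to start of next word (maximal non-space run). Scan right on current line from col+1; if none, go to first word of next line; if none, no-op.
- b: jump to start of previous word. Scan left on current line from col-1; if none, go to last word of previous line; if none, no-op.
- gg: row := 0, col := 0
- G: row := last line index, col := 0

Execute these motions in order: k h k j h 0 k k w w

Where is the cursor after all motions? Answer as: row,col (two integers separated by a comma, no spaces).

After 1 (k): row=0 col=0 char='c'
After 2 (h): row=0 col=0 char='c'
After 3 (k): row=0 col=0 char='c'
After 4 (j): row=1 col=0 char='t'
After 5 (h): row=1 col=0 char='t'
After 6 (0): row=1 col=0 char='t'
After 7 (k): row=0 col=0 char='c'
After 8 (k): row=0 col=0 char='c'
After 9 (w): row=0 col=5 char='r'
After 10 (w): row=0 col=9 char='s'

Answer: 0,9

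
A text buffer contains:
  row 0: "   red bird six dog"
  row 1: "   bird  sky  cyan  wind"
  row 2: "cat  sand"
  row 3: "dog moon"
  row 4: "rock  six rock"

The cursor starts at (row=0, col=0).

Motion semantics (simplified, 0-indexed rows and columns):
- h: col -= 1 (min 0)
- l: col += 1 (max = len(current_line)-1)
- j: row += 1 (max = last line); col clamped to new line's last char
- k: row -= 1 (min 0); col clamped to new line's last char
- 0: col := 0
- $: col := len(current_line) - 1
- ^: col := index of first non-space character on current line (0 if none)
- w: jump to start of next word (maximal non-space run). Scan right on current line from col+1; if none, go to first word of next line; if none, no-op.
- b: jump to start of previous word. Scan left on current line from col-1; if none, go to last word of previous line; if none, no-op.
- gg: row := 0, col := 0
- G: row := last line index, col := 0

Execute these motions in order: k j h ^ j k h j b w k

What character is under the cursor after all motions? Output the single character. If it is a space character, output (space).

After 1 (k): row=0 col=0 char='_'
After 2 (j): row=1 col=0 char='_'
After 3 (h): row=1 col=0 char='_'
After 4 (^): row=1 col=3 char='b'
After 5 (j): row=2 col=3 char='_'
After 6 (k): row=1 col=3 char='b'
After 7 (h): row=1 col=2 char='_'
After 8 (j): row=2 col=2 char='t'
After 9 (b): row=2 col=0 char='c'
After 10 (w): row=2 col=5 char='s'
After 11 (k): row=1 col=5 char='r'

Answer: r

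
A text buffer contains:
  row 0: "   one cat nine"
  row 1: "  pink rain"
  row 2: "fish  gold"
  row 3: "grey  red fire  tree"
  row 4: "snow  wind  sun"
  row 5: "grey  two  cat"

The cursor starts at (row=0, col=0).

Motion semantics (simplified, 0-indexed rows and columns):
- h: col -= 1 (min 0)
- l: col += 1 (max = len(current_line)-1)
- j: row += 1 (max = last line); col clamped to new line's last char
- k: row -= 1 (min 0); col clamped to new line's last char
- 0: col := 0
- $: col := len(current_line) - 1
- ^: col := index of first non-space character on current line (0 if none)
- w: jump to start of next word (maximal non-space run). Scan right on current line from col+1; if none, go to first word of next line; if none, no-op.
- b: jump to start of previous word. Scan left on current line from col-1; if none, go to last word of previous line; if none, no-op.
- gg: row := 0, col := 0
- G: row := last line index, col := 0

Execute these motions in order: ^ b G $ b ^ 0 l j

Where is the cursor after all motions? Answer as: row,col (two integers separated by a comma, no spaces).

Answer: 5,1

Derivation:
After 1 (^): row=0 col=3 char='o'
After 2 (b): row=0 col=3 char='o'
After 3 (G): row=5 col=0 char='g'
After 4 ($): row=5 col=13 char='t'
After 5 (b): row=5 col=11 char='c'
After 6 (^): row=5 col=0 char='g'
After 7 (0): row=5 col=0 char='g'
After 8 (l): row=5 col=1 char='r'
After 9 (j): row=5 col=1 char='r'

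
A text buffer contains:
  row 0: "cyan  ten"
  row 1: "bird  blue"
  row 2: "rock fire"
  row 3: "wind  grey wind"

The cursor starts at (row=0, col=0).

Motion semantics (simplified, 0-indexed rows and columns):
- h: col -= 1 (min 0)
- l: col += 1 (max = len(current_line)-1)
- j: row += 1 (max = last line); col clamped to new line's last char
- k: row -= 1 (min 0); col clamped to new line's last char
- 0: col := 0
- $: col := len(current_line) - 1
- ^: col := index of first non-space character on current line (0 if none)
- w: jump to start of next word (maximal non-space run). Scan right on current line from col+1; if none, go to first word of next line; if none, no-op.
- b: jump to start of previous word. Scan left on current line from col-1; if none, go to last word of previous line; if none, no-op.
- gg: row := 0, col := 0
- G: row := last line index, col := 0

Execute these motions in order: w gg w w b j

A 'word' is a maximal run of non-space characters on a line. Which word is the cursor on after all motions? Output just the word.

After 1 (w): row=0 col=6 char='t'
After 2 (gg): row=0 col=0 char='c'
After 3 (w): row=0 col=6 char='t'
After 4 (w): row=1 col=0 char='b'
After 5 (b): row=0 col=6 char='t'
After 6 (j): row=1 col=6 char='b'

Answer: blue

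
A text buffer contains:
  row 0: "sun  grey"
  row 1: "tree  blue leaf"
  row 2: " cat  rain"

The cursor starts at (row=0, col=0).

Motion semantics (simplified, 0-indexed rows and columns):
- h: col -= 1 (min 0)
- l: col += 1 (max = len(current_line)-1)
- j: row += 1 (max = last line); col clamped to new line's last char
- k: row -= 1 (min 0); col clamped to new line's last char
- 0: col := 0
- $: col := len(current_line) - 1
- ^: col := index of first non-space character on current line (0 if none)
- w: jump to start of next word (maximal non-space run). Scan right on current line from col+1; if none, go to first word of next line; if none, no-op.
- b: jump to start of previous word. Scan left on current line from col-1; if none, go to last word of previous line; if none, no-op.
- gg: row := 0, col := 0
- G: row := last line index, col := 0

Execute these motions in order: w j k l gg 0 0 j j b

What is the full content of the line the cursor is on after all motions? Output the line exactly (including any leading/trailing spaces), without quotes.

After 1 (w): row=0 col=5 char='g'
After 2 (j): row=1 col=5 char='_'
After 3 (k): row=0 col=5 char='g'
After 4 (l): row=0 col=6 char='r'
After 5 (gg): row=0 col=0 char='s'
After 6 (0): row=0 col=0 char='s'
After 7 (0): row=0 col=0 char='s'
After 8 (j): row=1 col=0 char='t'
After 9 (j): row=2 col=0 char='_'
After 10 (b): row=1 col=11 char='l'

Answer: tree  blue leaf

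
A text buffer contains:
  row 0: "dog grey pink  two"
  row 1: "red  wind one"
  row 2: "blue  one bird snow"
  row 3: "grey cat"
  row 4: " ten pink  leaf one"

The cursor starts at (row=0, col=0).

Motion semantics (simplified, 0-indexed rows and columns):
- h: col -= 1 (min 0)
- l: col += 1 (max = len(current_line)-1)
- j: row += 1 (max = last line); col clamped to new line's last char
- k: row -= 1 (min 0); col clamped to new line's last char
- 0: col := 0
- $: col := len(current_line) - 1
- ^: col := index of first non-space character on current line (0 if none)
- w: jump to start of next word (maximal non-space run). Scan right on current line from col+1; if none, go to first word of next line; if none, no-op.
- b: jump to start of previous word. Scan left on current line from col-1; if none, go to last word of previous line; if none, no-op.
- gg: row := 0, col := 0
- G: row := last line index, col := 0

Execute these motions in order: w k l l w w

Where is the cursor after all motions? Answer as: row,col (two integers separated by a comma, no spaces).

After 1 (w): row=0 col=4 char='g'
After 2 (k): row=0 col=4 char='g'
After 3 (l): row=0 col=5 char='r'
After 4 (l): row=0 col=6 char='e'
After 5 (w): row=0 col=9 char='p'
After 6 (w): row=0 col=15 char='t'

Answer: 0,15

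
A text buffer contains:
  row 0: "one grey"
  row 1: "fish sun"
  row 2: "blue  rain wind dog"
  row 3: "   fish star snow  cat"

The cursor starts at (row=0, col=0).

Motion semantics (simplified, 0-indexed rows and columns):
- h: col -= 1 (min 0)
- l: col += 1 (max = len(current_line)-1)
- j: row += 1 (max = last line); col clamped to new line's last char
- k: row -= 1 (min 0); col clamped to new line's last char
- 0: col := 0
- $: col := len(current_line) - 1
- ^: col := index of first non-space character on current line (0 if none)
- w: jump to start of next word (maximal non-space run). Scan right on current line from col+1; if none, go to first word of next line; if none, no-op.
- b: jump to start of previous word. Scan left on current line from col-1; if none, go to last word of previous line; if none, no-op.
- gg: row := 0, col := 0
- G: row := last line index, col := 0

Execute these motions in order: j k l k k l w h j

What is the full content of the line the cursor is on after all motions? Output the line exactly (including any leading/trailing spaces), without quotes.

After 1 (j): row=1 col=0 char='f'
After 2 (k): row=0 col=0 char='o'
After 3 (l): row=0 col=1 char='n'
After 4 (k): row=0 col=1 char='n'
After 5 (k): row=0 col=1 char='n'
After 6 (l): row=0 col=2 char='e'
After 7 (w): row=0 col=4 char='g'
After 8 (h): row=0 col=3 char='_'
After 9 (j): row=1 col=3 char='h'

Answer: fish sun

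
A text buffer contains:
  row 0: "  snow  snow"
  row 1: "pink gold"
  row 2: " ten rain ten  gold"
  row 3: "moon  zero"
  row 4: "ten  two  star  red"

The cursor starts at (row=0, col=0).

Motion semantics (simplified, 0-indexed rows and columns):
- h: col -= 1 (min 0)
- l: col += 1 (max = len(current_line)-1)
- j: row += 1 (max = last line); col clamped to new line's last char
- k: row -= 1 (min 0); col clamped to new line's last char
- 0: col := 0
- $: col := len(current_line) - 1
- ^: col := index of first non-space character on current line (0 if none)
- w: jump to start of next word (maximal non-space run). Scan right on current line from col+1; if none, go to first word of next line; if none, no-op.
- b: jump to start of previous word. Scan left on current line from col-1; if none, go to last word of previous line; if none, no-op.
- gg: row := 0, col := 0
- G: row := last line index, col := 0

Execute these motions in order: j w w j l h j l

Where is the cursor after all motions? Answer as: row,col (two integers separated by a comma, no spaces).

Answer: 4,2

Derivation:
After 1 (j): row=1 col=0 char='p'
After 2 (w): row=1 col=5 char='g'
After 3 (w): row=2 col=1 char='t'
After 4 (j): row=3 col=1 char='o'
After 5 (l): row=3 col=2 char='o'
After 6 (h): row=3 col=1 char='o'
After 7 (j): row=4 col=1 char='e'
After 8 (l): row=4 col=2 char='n'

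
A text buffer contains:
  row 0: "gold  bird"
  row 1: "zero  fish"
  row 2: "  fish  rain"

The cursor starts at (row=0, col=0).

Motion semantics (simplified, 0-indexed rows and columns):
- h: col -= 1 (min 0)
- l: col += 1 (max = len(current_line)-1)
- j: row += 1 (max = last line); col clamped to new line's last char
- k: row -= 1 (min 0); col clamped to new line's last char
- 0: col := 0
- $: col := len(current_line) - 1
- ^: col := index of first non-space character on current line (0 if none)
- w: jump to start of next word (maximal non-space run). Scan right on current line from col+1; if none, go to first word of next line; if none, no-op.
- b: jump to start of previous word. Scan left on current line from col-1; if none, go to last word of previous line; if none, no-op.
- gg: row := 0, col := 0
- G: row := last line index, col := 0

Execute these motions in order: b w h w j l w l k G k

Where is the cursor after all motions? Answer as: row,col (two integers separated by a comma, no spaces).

Answer: 1,0

Derivation:
After 1 (b): row=0 col=0 char='g'
After 2 (w): row=0 col=6 char='b'
After 3 (h): row=0 col=5 char='_'
After 4 (w): row=0 col=6 char='b'
After 5 (j): row=1 col=6 char='f'
After 6 (l): row=1 col=7 char='i'
After 7 (w): row=2 col=2 char='f'
After 8 (l): row=2 col=3 char='i'
After 9 (k): row=1 col=3 char='o'
After 10 (G): row=2 col=0 char='_'
After 11 (k): row=1 col=0 char='z'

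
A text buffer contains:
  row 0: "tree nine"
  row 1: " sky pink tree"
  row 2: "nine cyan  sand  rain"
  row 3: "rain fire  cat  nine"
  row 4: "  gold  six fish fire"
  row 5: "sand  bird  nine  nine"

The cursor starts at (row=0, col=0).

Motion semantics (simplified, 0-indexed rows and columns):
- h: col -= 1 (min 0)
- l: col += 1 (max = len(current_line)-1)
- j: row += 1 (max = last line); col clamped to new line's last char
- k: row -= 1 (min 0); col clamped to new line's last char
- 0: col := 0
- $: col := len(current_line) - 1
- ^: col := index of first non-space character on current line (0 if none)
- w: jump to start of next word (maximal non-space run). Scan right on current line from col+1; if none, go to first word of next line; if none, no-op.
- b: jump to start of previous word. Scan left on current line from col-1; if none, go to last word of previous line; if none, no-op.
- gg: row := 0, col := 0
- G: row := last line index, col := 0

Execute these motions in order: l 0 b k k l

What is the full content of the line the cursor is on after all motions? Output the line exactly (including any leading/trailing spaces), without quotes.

Answer: tree nine

Derivation:
After 1 (l): row=0 col=1 char='r'
After 2 (0): row=0 col=0 char='t'
After 3 (b): row=0 col=0 char='t'
After 4 (k): row=0 col=0 char='t'
After 5 (k): row=0 col=0 char='t'
After 6 (l): row=0 col=1 char='r'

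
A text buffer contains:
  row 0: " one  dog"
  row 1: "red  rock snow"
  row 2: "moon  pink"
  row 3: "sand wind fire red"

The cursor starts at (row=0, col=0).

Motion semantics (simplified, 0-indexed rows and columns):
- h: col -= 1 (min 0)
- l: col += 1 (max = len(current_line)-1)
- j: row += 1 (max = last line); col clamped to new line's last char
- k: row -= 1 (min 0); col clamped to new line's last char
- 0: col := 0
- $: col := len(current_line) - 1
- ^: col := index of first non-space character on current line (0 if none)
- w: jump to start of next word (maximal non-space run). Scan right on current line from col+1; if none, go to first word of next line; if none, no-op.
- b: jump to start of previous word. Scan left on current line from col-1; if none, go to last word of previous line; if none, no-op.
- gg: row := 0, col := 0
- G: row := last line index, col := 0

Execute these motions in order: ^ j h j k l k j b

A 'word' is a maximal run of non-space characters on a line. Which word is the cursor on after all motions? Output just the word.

Answer: red

Derivation:
After 1 (^): row=0 col=1 char='o'
After 2 (j): row=1 col=1 char='e'
After 3 (h): row=1 col=0 char='r'
After 4 (j): row=2 col=0 char='m'
After 5 (k): row=1 col=0 char='r'
After 6 (l): row=1 col=1 char='e'
After 7 (k): row=0 col=1 char='o'
After 8 (j): row=1 col=1 char='e'
After 9 (b): row=1 col=0 char='r'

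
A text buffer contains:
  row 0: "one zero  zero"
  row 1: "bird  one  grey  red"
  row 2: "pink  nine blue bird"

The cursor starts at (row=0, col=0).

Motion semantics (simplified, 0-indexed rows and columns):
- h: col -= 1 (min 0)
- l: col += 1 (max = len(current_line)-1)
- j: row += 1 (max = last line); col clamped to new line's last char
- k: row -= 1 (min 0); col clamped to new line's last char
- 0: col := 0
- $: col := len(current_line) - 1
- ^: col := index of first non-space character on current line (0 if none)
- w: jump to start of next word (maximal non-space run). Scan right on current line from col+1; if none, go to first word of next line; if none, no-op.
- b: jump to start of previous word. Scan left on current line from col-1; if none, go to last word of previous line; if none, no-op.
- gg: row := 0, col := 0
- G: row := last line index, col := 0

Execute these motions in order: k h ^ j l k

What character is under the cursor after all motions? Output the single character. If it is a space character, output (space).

After 1 (k): row=0 col=0 char='o'
After 2 (h): row=0 col=0 char='o'
After 3 (^): row=0 col=0 char='o'
After 4 (j): row=1 col=0 char='b'
After 5 (l): row=1 col=1 char='i'
After 6 (k): row=0 col=1 char='n'

Answer: n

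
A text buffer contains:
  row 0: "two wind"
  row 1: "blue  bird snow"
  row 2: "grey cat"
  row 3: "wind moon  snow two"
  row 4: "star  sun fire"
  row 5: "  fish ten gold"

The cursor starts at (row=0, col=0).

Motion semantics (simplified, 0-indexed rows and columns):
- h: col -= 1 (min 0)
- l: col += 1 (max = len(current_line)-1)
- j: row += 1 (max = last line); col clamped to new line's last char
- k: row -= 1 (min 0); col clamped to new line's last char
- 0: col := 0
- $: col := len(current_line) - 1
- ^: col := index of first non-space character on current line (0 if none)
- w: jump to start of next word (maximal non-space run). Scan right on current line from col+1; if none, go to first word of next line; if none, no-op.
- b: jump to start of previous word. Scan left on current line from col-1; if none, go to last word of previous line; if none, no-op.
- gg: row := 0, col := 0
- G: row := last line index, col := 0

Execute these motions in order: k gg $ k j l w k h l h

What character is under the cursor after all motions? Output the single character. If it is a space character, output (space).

After 1 (k): row=0 col=0 char='t'
After 2 (gg): row=0 col=0 char='t'
After 3 ($): row=0 col=7 char='d'
After 4 (k): row=0 col=7 char='d'
After 5 (j): row=1 col=7 char='i'
After 6 (l): row=1 col=8 char='r'
After 7 (w): row=1 col=11 char='s'
After 8 (k): row=0 col=7 char='d'
After 9 (h): row=0 col=6 char='n'
After 10 (l): row=0 col=7 char='d'
After 11 (h): row=0 col=6 char='n'

Answer: n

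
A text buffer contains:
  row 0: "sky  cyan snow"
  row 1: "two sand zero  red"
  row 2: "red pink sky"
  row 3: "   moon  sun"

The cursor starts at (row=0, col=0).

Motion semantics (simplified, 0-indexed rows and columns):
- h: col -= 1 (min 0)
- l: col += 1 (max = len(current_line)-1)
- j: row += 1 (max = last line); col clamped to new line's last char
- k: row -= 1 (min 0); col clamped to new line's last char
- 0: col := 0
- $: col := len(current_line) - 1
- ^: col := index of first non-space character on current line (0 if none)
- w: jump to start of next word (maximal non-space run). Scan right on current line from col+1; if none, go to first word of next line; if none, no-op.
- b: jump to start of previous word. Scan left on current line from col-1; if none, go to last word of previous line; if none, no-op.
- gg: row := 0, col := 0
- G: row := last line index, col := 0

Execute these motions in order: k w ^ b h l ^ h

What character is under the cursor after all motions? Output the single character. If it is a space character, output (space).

After 1 (k): row=0 col=0 char='s'
After 2 (w): row=0 col=5 char='c'
After 3 (^): row=0 col=0 char='s'
After 4 (b): row=0 col=0 char='s'
After 5 (h): row=0 col=0 char='s'
After 6 (l): row=0 col=1 char='k'
After 7 (^): row=0 col=0 char='s'
After 8 (h): row=0 col=0 char='s'

Answer: s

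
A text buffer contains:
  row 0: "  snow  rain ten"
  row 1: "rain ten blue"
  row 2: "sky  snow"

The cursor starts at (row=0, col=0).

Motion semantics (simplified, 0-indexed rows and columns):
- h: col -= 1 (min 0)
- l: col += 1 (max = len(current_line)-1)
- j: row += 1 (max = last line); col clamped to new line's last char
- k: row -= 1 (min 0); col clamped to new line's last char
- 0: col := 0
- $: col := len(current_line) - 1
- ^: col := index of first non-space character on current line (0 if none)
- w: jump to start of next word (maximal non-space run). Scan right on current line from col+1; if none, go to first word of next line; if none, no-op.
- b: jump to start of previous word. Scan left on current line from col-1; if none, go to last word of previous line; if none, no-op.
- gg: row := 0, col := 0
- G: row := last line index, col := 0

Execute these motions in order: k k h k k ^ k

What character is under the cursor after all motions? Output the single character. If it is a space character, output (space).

Answer: s

Derivation:
After 1 (k): row=0 col=0 char='_'
After 2 (k): row=0 col=0 char='_'
After 3 (h): row=0 col=0 char='_'
After 4 (k): row=0 col=0 char='_'
After 5 (k): row=0 col=0 char='_'
After 6 (^): row=0 col=2 char='s'
After 7 (k): row=0 col=2 char='s'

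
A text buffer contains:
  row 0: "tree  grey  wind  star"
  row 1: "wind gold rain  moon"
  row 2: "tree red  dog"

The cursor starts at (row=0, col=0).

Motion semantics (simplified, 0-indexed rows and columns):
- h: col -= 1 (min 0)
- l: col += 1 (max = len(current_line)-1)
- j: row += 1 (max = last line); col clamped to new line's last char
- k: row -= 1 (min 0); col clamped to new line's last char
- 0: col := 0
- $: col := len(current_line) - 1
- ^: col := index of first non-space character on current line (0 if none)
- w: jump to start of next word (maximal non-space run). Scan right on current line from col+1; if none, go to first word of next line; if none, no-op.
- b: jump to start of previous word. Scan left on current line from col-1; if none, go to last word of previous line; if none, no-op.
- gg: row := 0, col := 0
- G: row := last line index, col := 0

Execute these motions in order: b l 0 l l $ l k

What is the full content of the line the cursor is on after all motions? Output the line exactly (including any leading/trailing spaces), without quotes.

After 1 (b): row=0 col=0 char='t'
After 2 (l): row=0 col=1 char='r'
After 3 (0): row=0 col=0 char='t'
After 4 (l): row=0 col=1 char='r'
After 5 (l): row=0 col=2 char='e'
After 6 ($): row=0 col=21 char='r'
After 7 (l): row=0 col=21 char='r'
After 8 (k): row=0 col=21 char='r'

Answer: tree  grey  wind  star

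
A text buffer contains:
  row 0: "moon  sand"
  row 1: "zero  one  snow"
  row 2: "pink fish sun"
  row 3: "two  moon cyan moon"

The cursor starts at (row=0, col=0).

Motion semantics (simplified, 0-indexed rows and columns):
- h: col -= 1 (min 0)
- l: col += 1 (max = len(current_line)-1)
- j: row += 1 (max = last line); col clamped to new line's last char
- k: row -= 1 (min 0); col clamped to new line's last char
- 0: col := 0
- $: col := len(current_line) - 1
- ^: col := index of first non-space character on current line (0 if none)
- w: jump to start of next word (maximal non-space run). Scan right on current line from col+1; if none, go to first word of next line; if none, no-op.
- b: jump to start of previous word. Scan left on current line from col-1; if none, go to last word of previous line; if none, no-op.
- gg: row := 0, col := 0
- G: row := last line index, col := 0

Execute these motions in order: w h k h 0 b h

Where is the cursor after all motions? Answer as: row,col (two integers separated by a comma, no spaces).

Answer: 0,0

Derivation:
After 1 (w): row=0 col=6 char='s'
After 2 (h): row=0 col=5 char='_'
After 3 (k): row=0 col=5 char='_'
After 4 (h): row=0 col=4 char='_'
After 5 (0): row=0 col=0 char='m'
After 6 (b): row=0 col=0 char='m'
After 7 (h): row=0 col=0 char='m'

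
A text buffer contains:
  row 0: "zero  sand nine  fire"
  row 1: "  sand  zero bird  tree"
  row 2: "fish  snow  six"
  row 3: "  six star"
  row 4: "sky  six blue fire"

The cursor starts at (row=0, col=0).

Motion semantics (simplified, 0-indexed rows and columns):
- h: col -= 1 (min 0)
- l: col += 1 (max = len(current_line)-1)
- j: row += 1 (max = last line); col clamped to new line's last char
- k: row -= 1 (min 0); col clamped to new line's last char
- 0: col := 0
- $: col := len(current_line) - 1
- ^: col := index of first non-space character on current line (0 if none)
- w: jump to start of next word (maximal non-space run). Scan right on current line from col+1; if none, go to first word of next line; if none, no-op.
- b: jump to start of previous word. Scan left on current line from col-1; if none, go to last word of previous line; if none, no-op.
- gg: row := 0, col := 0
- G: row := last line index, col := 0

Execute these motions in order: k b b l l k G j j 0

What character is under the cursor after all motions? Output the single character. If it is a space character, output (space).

After 1 (k): row=0 col=0 char='z'
After 2 (b): row=0 col=0 char='z'
After 3 (b): row=0 col=0 char='z'
After 4 (l): row=0 col=1 char='e'
After 5 (l): row=0 col=2 char='r'
After 6 (k): row=0 col=2 char='r'
After 7 (G): row=4 col=0 char='s'
After 8 (j): row=4 col=0 char='s'
After 9 (j): row=4 col=0 char='s'
After 10 (0): row=4 col=0 char='s'

Answer: s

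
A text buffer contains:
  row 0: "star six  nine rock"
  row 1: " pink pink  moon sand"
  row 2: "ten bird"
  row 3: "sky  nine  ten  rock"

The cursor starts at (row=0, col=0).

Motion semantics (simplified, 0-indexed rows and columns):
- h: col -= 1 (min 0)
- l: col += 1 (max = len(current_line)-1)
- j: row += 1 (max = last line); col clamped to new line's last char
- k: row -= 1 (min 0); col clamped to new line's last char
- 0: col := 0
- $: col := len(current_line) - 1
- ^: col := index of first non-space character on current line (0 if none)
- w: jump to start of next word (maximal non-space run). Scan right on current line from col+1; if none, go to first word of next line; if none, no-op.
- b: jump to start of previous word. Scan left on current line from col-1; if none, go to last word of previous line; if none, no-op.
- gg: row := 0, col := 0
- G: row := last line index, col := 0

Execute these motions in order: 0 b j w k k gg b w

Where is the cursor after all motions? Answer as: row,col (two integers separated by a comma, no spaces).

After 1 (0): row=0 col=0 char='s'
After 2 (b): row=0 col=0 char='s'
After 3 (j): row=1 col=0 char='_'
After 4 (w): row=1 col=1 char='p'
After 5 (k): row=0 col=1 char='t'
After 6 (k): row=0 col=1 char='t'
After 7 (gg): row=0 col=0 char='s'
After 8 (b): row=0 col=0 char='s'
After 9 (w): row=0 col=5 char='s'

Answer: 0,5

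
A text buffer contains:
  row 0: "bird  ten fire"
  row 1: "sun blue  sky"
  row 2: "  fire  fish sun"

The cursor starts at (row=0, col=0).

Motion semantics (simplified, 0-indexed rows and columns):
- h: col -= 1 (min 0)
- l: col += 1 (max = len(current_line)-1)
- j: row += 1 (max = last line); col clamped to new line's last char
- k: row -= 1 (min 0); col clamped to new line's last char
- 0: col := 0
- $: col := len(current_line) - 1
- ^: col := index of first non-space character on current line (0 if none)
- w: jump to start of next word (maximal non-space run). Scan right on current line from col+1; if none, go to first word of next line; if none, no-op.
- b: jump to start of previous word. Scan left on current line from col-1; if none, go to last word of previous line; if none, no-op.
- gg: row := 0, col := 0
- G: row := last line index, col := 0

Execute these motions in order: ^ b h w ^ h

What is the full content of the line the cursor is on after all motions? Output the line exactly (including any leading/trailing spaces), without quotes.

After 1 (^): row=0 col=0 char='b'
After 2 (b): row=0 col=0 char='b'
After 3 (h): row=0 col=0 char='b'
After 4 (w): row=0 col=6 char='t'
After 5 (^): row=0 col=0 char='b'
After 6 (h): row=0 col=0 char='b'

Answer: bird  ten fire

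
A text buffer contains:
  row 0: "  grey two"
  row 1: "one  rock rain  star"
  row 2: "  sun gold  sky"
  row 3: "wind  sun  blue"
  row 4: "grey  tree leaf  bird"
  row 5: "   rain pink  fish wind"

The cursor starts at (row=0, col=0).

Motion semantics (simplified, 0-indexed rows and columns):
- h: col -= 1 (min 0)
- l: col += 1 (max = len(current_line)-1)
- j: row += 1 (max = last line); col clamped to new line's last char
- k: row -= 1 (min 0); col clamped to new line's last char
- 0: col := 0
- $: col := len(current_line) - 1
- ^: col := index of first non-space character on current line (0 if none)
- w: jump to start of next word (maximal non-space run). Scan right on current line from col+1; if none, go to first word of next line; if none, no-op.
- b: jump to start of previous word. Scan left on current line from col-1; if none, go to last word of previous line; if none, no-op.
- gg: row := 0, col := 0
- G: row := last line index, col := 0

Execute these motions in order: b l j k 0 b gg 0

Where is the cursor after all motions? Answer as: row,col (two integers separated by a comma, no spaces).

Answer: 0,0

Derivation:
After 1 (b): row=0 col=0 char='_'
After 2 (l): row=0 col=1 char='_'
After 3 (j): row=1 col=1 char='n'
After 4 (k): row=0 col=1 char='_'
After 5 (0): row=0 col=0 char='_'
After 6 (b): row=0 col=0 char='_'
After 7 (gg): row=0 col=0 char='_'
After 8 (0): row=0 col=0 char='_'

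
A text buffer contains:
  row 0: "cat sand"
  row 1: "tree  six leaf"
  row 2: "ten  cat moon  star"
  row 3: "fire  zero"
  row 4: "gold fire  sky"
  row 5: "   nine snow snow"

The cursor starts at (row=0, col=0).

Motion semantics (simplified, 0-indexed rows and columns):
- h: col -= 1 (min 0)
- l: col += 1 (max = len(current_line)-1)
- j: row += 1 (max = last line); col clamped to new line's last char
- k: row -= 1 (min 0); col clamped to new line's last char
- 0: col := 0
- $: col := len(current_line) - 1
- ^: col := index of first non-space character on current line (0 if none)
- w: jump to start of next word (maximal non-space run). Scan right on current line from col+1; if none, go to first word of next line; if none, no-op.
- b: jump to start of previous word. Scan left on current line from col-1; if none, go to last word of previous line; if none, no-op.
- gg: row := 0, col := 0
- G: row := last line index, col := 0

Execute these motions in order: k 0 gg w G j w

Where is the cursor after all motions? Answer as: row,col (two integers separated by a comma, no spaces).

After 1 (k): row=0 col=0 char='c'
After 2 (0): row=0 col=0 char='c'
After 3 (gg): row=0 col=0 char='c'
After 4 (w): row=0 col=4 char='s'
After 5 (G): row=5 col=0 char='_'
After 6 (j): row=5 col=0 char='_'
After 7 (w): row=5 col=3 char='n'

Answer: 5,3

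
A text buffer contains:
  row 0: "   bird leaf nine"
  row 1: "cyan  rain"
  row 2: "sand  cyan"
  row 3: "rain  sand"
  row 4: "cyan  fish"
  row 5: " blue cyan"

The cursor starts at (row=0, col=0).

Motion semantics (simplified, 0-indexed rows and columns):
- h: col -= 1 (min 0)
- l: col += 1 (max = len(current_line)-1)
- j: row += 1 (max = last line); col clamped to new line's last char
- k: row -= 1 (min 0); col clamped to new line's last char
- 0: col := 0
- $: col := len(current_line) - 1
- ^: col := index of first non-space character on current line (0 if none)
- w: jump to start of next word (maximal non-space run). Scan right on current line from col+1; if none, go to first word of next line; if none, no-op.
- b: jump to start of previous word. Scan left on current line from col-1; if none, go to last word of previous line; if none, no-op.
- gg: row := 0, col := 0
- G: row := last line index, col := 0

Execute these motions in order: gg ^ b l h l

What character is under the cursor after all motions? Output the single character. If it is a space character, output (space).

Answer: i

Derivation:
After 1 (gg): row=0 col=0 char='_'
After 2 (^): row=0 col=3 char='b'
After 3 (b): row=0 col=3 char='b'
After 4 (l): row=0 col=4 char='i'
After 5 (h): row=0 col=3 char='b'
After 6 (l): row=0 col=4 char='i'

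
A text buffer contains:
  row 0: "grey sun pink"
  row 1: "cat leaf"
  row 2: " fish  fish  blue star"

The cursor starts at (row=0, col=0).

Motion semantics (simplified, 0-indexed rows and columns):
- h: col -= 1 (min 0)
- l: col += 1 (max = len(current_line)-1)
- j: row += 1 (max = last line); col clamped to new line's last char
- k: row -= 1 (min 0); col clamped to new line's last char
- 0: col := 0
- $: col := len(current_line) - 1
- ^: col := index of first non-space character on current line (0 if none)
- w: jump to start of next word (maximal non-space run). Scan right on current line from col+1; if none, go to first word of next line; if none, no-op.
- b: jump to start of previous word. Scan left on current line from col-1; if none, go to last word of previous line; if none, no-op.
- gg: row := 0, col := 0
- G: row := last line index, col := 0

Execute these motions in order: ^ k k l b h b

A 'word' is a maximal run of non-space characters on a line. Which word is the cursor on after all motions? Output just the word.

Answer: grey

Derivation:
After 1 (^): row=0 col=0 char='g'
After 2 (k): row=0 col=0 char='g'
After 3 (k): row=0 col=0 char='g'
After 4 (l): row=0 col=1 char='r'
After 5 (b): row=0 col=0 char='g'
After 6 (h): row=0 col=0 char='g'
After 7 (b): row=0 col=0 char='g'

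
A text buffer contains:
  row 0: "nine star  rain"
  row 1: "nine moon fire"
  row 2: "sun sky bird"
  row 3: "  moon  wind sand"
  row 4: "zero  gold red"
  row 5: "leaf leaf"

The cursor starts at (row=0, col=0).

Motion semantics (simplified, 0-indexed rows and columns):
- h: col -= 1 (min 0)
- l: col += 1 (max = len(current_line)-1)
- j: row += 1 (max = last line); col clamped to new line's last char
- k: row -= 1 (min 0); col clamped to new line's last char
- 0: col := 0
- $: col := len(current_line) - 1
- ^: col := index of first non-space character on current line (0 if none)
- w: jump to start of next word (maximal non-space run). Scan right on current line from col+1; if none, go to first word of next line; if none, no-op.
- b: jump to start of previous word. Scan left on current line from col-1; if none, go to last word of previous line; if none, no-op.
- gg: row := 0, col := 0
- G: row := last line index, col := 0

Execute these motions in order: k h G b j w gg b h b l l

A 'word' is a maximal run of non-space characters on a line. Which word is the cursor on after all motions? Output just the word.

Answer: nine

Derivation:
After 1 (k): row=0 col=0 char='n'
After 2 (h): row=0 col=0 char='n'
After 3 (G): row=5 col=0 char='l'
After 4 (b): row=4 col=11 char='r'
After 5 (j): row=5 col=8 char='f'
After 6 (w): row=5 col=8 char='f'
After 7 (gg): row=0 col=0 char='n'
After 8 (b): row=0 col=0 char='n'
After 9 (h): row=0 col=0 char='n'
After 10 (b): row=0 col=0 char='n'
After 11 (l): row=0 col=1 char='i'
After 12 (l): row=0 col=2 char='n'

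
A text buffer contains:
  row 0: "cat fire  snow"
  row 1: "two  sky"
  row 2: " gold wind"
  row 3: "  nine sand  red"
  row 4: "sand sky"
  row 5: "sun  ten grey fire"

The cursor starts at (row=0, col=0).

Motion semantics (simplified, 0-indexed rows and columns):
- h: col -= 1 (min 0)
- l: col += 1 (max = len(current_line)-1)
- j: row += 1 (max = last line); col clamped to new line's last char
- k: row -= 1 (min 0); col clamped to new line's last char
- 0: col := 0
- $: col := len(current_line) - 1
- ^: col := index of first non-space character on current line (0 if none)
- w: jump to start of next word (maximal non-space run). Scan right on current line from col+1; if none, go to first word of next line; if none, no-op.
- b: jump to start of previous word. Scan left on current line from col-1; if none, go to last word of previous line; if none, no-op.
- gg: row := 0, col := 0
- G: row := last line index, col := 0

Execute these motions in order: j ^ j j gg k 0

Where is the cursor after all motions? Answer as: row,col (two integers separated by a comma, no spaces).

After 1 (j): row=1 col=0 char='t'
After 2 (^): row=1 col=0 char='t'
After 3 (j): row=2 col=0 char='_'
After 4 (j): row=3 col=0 char='_'
After 5 (gg): row=0 col=0 char='c'
After 6 (k): row=0 col=0 char='c'
After 7 (0): row=0 col=0 char='c'

Answer: 0,0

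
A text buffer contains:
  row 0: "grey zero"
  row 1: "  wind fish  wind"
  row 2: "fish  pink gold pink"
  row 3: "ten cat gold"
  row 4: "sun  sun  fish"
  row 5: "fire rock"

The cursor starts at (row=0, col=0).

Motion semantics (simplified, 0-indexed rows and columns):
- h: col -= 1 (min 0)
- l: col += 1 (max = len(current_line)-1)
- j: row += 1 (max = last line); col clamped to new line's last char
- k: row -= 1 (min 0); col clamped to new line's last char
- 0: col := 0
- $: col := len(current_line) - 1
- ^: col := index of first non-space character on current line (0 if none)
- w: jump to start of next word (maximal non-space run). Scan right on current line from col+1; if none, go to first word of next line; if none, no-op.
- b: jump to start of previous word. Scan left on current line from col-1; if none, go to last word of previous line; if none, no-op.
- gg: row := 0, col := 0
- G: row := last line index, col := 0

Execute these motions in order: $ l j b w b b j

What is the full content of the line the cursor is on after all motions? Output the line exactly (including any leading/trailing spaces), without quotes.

After 1 ($): row=0 col=8 char='o'
After 2 (l): row=0 col=8 char='o'
After 3 (j): row=1 col=8 char='i'
After 4 (b): row=1 col=7 char='f'
After 5 (w): row=1 col=13 char='w'
After 6 (b): row=1 col=7 char='f'
After 7 (b): row=1 col=2 char='w'
After 8 (j): row=2 col=2 char='s'

Answer: fish  pink gold pink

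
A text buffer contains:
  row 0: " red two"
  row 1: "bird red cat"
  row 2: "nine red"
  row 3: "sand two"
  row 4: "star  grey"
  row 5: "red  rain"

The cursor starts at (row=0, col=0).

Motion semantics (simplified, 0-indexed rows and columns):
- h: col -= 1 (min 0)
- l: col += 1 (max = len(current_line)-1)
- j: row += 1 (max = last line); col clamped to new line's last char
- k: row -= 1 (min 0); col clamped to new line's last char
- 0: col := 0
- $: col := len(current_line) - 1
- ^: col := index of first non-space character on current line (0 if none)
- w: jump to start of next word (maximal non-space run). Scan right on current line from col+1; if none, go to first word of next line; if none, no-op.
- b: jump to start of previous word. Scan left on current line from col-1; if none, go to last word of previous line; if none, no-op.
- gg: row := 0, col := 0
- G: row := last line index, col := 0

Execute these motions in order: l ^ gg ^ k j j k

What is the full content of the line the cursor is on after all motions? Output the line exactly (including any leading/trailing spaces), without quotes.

After 1 (l): row=0 col=1 char='r'
After 2 (^): row=0 col=1 char='r'
After 3 (gg): row=0 col=0 char='_'
After 4 (^): row=0 col=1 char='r'
After 5 (k): row=0 col=1 char='r'
After 6 (j): row=1 col=1 char='i'
After 7 (j): row=2 col=1 char='i'
After 8 (k): row=1 col=1 char='i'

Answer: bird red cat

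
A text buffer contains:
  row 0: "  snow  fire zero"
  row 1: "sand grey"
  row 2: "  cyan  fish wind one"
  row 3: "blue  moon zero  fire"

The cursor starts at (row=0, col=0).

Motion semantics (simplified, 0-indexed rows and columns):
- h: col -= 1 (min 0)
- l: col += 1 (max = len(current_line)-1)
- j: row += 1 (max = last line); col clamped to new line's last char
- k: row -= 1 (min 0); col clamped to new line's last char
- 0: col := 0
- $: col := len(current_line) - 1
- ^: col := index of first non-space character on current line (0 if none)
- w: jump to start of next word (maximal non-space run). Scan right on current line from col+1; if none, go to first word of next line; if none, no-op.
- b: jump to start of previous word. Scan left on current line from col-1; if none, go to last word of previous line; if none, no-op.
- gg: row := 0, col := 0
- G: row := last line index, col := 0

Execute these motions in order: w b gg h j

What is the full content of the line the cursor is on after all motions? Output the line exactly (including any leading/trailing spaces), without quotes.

Answer: sand grey

Derivation:
After 1 (w): row=0 col=2 char='s'
After 2 (b): row=0 col=2 char='s'
After 3 (gg): row=0 col=0 char='_'
After 4 (h): row=0 col=0 char='_'
After 5 (j): row=1 col=0 char='s'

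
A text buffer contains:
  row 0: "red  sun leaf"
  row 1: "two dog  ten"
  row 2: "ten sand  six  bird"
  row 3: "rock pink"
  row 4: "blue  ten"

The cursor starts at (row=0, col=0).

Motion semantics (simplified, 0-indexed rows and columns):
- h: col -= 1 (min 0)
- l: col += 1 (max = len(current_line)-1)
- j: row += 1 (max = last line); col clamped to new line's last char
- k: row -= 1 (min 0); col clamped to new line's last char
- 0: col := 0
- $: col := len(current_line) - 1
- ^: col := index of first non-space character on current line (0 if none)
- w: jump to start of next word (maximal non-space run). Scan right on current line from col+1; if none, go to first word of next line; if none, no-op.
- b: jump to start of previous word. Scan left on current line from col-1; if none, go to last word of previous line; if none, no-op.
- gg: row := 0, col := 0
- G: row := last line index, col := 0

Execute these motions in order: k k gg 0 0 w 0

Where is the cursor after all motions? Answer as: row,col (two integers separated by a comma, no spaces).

Answer: 0,0

Derivation:
After 1 (k): row=0 col=0 char='r'
After 2 (k): row=0 col=0 char='r'
After 3 (gg): row=0 col=0 char='r'
After 4 (0): row=0 col=0 char='r'
After 5 (0): row=0 col=0 char='r'
After 6 (w): row=0 col=5 char='s'
After 7 (0): row=0 col=0 char='r'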